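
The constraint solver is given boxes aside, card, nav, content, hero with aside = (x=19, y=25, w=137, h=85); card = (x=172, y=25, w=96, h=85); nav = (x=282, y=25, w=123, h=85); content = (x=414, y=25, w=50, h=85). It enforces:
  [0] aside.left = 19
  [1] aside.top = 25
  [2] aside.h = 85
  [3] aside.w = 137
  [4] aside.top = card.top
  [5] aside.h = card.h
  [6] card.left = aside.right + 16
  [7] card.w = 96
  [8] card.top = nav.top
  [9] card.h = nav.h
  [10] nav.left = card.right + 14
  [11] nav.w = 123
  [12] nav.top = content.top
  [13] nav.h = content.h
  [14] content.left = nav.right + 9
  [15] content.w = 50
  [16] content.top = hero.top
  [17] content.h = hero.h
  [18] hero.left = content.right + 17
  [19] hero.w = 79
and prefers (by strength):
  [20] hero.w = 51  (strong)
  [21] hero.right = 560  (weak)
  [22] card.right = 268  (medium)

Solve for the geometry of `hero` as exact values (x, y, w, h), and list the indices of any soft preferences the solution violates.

1. hero.y = 25  [content.top = hero.top]
2. hero.h = 85  [content.h = hero.h]
3. hero.x = 481  [hero.left = content.right + 17]
4. hero.w = 79  [hero.w = 79]

hero = (x=481, y=25, w=79, h=85)
violated soft preferences: 20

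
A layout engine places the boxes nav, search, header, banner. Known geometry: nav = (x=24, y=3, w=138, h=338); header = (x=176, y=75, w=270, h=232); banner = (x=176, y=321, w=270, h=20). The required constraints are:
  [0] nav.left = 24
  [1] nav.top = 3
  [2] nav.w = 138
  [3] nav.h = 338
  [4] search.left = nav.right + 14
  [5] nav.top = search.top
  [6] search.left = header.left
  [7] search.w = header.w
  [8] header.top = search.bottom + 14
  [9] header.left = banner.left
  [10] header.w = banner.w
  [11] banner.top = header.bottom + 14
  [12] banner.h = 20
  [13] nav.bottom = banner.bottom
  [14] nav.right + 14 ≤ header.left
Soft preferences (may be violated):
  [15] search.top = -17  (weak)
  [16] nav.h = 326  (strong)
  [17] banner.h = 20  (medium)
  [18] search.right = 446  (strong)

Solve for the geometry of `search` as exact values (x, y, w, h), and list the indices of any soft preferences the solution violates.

1. search.x = 176  [search.left = nav.right + 14]
2. search.y = 3  [nav.top = search.top]
3. search.w = 270  [search.w = header.w]
4. search.h = 58  [header.top = search.bottom + 14]

search = (x=176, y=3, w=270, h=58)
violated soft preferences: 15, 16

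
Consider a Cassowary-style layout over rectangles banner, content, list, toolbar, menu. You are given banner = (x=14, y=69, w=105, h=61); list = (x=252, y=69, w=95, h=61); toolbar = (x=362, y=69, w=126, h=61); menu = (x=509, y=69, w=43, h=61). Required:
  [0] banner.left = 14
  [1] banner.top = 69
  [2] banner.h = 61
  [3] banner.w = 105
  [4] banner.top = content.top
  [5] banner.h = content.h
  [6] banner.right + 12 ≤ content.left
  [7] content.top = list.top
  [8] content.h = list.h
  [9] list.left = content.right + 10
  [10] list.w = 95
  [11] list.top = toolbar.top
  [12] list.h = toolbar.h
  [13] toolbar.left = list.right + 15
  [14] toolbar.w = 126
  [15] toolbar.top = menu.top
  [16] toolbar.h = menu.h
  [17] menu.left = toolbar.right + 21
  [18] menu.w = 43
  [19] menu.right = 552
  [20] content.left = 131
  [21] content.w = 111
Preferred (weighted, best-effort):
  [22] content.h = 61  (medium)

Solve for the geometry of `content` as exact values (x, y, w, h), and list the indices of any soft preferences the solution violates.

1. content.y = 69  [banner.top = content.top]
2. content.h = 61  [banner.h = content.h]
3. content.x = 131  [content.left = 131]
4. content.w = 111  [content.w = 111]

content = (x=131, y=69, w=111, h=61)
violated soft preferences: none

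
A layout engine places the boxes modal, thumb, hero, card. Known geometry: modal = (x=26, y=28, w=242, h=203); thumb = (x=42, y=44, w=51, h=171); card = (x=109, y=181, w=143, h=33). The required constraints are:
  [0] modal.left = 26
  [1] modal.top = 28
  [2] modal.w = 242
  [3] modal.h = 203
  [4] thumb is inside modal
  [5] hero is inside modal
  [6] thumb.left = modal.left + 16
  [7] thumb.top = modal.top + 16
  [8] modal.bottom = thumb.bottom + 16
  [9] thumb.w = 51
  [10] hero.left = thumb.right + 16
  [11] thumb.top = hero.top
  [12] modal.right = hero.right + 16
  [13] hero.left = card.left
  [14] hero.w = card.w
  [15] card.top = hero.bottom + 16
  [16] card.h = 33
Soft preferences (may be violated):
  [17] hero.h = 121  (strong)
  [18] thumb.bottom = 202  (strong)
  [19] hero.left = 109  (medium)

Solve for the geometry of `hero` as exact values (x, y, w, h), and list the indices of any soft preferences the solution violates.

1. hero.x = 109  [hero.left = thumb.right + 16]
2. hero.y = 44  [thumb.top = hero.top]
3. hero.w = 143  [modal.right = hero.right + 16]
4. hero.h = 121  [card.top = hero.bottom + 16]

hero = (x=109, y=44, w=143, h=121)
violated soft preferences: 18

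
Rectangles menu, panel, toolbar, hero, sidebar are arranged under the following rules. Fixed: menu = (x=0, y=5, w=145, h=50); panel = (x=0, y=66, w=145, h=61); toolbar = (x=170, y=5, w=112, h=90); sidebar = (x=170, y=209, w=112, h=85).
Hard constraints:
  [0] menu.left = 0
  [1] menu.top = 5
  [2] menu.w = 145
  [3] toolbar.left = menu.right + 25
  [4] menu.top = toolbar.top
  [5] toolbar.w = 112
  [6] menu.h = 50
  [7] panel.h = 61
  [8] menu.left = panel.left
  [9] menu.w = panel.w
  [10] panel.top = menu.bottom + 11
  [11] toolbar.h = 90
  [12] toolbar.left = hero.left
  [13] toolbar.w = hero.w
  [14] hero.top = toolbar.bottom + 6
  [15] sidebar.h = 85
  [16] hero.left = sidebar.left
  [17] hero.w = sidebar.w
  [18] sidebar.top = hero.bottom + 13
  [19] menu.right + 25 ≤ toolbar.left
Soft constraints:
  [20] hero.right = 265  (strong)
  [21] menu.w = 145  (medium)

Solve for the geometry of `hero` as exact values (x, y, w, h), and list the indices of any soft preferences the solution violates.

hero = (x=170, y=101, w=112, h=95)
violated soft preferences: 20

1. hero.x = 170  [toolbar.left = hero.left]
2. hero.w = 112  [toolbar.w = hero.w]
3. hero.y = 101  [hero.top = toolbar.bottom + 6]
4. hero.h = 95  [sidebar.top = hero.bottom + 13]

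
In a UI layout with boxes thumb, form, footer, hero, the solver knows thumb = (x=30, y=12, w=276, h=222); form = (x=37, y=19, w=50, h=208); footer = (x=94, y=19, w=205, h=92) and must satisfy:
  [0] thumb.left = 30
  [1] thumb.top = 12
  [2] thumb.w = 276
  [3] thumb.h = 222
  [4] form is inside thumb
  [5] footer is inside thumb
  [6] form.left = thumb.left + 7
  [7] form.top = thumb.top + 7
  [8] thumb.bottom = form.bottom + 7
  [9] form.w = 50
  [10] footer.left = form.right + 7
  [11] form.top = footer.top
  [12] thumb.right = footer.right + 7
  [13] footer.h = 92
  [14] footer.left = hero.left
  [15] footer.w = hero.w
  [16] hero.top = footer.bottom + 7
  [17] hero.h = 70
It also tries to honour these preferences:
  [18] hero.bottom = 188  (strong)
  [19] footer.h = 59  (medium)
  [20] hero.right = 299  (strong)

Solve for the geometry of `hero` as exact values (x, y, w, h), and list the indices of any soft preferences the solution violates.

hero = (x=94, y=118, w=205, h=70)
violated soft preferences: 19

1. hero.x = 94  [footer.left = hero.left]
2. hero.w = 205  [footer.w = hero.w]
3. hero.y = 118  [hero.top = footer.bottom + 7]
4. hero.h = 70  [hero.h = 70]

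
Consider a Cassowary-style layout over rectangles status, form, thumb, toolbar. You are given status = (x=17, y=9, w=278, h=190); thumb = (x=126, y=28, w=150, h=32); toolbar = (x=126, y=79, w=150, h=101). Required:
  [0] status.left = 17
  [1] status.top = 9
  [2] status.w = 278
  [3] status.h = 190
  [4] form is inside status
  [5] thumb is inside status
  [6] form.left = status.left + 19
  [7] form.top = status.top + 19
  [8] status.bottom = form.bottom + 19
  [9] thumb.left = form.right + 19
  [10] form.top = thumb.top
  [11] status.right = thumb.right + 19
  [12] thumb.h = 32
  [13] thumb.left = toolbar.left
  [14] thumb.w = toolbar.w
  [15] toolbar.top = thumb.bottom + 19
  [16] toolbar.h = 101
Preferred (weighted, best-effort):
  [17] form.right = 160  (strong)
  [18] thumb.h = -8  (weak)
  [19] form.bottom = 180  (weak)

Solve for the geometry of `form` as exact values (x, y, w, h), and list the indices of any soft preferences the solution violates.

form = (x=36, y=28, w=71, h=152)
violated soft preferences: 17, 18

1. form.x = 36  [form.left = status.left + 19]
2. form.y = 28  [form.top = status.top + 19]
3. form.h = 152  [status.bottom = form.bottom + 19]
4. form.w = 71  [thumb.left = form.right + 19]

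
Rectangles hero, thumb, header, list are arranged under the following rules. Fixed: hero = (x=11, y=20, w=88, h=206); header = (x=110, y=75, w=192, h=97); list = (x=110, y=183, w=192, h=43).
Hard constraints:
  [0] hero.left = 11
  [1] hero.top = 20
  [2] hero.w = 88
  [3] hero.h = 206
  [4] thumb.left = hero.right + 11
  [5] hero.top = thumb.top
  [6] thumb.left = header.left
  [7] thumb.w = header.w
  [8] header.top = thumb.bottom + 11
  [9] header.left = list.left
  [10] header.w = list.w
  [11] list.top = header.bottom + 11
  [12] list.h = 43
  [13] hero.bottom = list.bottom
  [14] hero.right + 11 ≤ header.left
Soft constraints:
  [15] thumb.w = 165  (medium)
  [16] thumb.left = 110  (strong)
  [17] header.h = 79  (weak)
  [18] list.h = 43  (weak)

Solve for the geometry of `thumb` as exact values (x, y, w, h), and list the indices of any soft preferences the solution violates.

1. thumb.x = 110  [thumb.left = hero.right + 11]
2. thumb.y = 20  [hero.top = thumb.top]
3. thumb.w = 192  [thumb.w = header.w]
4. thumb.h = 44  [header.top = thumb.bottom + 11]

thumb = (x=110, y=20, w=192, h=44)
violated soft preferences: 15, 17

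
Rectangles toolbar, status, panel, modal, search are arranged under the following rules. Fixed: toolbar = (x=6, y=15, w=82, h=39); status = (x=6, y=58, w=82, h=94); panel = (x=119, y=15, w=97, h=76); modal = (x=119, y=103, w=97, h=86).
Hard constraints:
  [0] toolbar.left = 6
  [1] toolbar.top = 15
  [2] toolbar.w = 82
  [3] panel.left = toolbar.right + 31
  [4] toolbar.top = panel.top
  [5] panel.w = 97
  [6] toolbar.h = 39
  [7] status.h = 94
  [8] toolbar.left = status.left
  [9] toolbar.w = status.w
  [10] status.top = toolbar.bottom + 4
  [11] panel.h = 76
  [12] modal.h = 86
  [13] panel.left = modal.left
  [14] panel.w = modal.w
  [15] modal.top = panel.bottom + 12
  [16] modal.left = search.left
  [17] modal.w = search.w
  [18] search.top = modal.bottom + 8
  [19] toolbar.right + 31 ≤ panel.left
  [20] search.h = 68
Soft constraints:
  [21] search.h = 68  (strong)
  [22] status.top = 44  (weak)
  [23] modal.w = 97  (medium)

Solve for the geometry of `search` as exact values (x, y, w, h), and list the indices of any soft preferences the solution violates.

search = (x=119, y=197, w=97, h=68)
violated soft preferences: 22

1. search.x = 119  [modal.left = search.left]
2. search.w = 97  [modal.w = search.w]
3. search.y = 197  [search.top = modal.bottom + 8]
4. search.h = 68  [search.h = 68]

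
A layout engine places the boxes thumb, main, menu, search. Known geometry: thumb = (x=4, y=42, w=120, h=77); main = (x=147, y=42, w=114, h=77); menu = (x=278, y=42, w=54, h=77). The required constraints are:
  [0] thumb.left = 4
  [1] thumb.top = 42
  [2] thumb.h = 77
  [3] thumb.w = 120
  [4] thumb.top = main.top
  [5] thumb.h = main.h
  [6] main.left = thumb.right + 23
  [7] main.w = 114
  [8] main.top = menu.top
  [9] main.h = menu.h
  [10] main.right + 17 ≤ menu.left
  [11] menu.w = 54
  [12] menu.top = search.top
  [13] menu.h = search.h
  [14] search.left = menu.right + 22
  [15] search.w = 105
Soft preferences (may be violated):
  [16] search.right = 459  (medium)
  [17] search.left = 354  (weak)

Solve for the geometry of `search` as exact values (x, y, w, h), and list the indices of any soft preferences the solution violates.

1. search.y = 42  [menu.top = search.top]
2. search.h = 77  [menu.h = search.h]
3. search.x = 354  [search.left = menu.right + 22]
4. search.w = 105  [search.w = 105]

search = (x=354, y=42, w=105, h=77)
violated soft preferences: none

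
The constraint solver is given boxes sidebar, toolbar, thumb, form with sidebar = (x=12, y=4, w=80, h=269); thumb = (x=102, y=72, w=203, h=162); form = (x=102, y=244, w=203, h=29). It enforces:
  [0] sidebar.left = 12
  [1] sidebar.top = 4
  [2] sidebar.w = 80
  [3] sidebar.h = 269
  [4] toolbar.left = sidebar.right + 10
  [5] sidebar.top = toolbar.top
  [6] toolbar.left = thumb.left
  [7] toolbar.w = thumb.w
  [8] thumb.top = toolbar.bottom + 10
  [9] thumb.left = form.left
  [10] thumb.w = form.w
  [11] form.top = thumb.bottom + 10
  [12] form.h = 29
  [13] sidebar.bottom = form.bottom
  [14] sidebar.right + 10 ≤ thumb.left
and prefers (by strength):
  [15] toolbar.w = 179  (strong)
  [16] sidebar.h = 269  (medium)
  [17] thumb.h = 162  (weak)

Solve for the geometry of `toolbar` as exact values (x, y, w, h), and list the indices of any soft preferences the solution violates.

toolbar = (x=102, y=4, w=203, h=58)
violated soft preferences: 15

1. toolbar.x = 102  [toolbar.left = sidebar.right + 10]
2. toolbar.y = 4  [sidebar.top = toolbar.top]
3. toolbar.w = 203  [toolbar.w = thumb.w]
4. toolbar.h = 58  [thumb.top = toolbar.bottom + 10]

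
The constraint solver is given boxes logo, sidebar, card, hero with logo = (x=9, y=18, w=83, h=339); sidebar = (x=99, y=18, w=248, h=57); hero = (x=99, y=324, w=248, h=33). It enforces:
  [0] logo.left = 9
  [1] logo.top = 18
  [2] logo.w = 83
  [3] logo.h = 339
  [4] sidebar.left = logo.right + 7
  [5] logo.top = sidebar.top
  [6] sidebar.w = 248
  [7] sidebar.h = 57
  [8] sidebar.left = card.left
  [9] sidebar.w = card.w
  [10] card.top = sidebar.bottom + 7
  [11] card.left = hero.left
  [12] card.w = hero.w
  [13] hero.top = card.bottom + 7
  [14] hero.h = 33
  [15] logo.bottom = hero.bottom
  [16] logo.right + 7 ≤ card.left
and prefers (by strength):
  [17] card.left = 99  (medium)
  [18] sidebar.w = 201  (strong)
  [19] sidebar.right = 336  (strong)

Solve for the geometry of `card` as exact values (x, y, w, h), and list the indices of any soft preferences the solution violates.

card = (x=99, y=82, w=248, h=235)
violated soft preferences: 18, 19

1. card.x = 99  [sidebar.left = card.left]
2. card.w = 248  [sidebar.w = card.w]
3. card.y = 82  [card.top = sidebar.bottom + 7]
4. card.h = 235  [hero.top = card.bottom + 7]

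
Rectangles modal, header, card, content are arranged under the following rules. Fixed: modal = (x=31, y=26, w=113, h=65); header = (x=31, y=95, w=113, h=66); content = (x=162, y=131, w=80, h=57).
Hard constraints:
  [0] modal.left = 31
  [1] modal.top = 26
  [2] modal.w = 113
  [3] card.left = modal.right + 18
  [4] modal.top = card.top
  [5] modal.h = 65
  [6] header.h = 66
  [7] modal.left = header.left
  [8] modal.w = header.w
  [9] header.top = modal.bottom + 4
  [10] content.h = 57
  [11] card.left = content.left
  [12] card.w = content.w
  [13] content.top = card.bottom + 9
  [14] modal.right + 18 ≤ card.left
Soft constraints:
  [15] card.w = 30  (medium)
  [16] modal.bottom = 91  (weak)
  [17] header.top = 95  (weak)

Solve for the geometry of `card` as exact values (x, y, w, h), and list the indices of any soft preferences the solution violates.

1. card.x = 162  [card.left = modal.right + 18]
2. card.y = 26  [modal.top = card.top]
3. card.w = 80  [card.w = content.w]
4. card.h = 96  [content.top = card.bottom + 9]

card = (x=162, y=26, w=80, h=96)
violated soft preferences: 15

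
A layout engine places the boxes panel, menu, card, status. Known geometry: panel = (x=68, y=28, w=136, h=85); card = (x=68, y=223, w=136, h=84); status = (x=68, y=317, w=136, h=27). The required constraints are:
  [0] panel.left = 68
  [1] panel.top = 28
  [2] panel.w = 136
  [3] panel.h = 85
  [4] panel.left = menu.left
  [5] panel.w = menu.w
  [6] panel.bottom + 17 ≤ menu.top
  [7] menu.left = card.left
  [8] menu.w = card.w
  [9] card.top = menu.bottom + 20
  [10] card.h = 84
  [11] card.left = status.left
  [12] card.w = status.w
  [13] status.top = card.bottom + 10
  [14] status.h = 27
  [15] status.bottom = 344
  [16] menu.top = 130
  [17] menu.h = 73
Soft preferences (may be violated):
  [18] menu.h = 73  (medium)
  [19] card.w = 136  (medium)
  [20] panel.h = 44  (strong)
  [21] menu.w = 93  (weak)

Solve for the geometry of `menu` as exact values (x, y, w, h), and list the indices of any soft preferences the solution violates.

1. menu.x = 68  [panel.left = menu.left]
2. menu.w = 136  [panel.w = menu.w]
3. menu.y = 130  [menu.top = 130]
4. menu.h = 73  [menu.h = 73]

menu = (x=68, y=130, w=136, h=73)
violated soft preferences: 20, 21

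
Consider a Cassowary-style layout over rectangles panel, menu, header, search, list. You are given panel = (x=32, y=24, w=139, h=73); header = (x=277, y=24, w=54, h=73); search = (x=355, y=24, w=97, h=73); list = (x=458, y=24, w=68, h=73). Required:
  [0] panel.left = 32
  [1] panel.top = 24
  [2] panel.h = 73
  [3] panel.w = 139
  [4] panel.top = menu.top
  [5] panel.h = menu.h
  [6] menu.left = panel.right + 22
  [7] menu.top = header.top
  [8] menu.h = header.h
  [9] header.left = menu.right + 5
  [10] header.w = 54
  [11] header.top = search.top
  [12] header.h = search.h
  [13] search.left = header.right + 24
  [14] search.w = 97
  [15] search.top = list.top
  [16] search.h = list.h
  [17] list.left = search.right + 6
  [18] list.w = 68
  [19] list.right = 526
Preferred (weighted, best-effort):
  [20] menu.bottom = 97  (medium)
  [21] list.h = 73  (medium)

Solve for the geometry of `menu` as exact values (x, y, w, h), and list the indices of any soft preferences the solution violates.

menu = (x=193, y=24, w=79, h=73)
violated soft preferences: none

1. menu.y = 24  [panel.top = menu.top]
2. menu.h = 73  [panel.h = menu.h]
3. menu.x = 193  [menu.left = panel.right + 22]
4. menu.w = 79  [header.left = menu.right + 5]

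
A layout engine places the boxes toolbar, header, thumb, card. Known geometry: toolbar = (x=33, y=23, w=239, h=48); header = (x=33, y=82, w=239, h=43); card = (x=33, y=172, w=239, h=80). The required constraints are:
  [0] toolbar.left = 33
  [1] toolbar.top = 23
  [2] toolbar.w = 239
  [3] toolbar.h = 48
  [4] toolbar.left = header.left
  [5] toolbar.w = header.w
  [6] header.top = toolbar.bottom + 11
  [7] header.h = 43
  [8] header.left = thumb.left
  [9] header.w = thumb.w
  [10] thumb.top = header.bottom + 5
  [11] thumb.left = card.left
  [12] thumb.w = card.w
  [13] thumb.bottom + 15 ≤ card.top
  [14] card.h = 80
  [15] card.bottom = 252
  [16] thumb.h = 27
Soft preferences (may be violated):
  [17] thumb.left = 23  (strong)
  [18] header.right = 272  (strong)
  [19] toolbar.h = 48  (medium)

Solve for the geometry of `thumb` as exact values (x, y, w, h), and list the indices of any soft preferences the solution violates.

1. thumb.x = 33  [header.left = thumb.left]
2. thumb.w = 239  [header.w = thumb.w]
3. thumb.y = 130  [thumb.top = header.bottom + 5]
4. thumb.h = 27  [thumb.h = 27]

thumb = (x=33, y=130, w=239, h=27)
violated soft preferences: 17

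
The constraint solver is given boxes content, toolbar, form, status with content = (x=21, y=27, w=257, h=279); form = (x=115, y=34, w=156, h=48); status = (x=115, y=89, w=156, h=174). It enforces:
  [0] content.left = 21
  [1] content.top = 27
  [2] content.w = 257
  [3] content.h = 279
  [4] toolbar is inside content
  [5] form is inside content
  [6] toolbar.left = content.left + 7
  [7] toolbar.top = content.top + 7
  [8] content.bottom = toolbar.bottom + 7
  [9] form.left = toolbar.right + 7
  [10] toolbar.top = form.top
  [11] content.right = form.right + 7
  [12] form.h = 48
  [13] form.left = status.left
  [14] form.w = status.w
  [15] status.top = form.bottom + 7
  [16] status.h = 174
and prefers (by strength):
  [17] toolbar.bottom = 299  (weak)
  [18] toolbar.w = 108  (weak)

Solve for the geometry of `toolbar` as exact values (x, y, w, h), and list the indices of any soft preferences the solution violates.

1. toolbar.x = 28  [toolbar.left = content.left + 7]
2. toolbar.y = 34  [toolbar.top = content.top + 7]
3. toolbar.h = 265  [content.bottom = toolbar.bottom + 7]
4. toolbar.w = 80  [form.left = toolbar.right + 7]

toolbar = (x=28, y=34, w=80, h=265)
violated soft preferences: 18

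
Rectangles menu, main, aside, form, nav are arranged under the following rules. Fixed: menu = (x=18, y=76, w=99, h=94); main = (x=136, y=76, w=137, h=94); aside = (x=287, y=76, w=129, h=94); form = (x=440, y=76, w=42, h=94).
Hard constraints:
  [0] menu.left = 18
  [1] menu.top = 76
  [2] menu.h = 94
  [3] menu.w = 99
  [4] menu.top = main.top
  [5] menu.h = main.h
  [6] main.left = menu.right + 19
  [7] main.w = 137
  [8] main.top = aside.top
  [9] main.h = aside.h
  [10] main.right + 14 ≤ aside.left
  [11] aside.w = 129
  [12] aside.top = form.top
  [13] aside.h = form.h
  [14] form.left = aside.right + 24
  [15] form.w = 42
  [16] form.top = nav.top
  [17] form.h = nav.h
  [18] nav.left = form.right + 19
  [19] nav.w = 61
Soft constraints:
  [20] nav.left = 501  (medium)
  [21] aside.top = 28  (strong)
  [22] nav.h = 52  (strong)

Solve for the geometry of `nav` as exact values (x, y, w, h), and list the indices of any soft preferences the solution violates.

nav = (x=501, y=76, w=61, h=94)
violated soft preferences: 21, 22

1. nav.y = 76  [form.top = nav.top]
2. nav.h = 94  [form.h = nav.h]
3. nav.x = 501  [nav.left = form.right + 19]
4. nav.w = 61  [nav.w = 61]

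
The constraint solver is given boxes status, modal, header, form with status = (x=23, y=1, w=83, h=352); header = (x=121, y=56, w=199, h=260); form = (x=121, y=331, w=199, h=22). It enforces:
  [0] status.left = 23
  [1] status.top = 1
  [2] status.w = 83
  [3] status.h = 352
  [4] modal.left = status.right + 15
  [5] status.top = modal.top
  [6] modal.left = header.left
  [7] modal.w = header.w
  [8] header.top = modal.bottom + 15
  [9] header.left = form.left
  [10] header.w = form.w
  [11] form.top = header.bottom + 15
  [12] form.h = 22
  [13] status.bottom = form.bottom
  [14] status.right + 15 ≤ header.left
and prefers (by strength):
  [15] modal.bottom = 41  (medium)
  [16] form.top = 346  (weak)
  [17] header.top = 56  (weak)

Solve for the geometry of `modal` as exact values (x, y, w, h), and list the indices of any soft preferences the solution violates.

1. modal.x = 121  [modal.left = status.right + 15]
2. modal.y = 1  [status.top = modal.top]
3. modal.w = 199  [modal.w = header.w]
4. modal.h = 40  [header.top = modal.bottom + 15]

modal = (x=121, y=1, w=199, h=40)
violated soft preferences: 16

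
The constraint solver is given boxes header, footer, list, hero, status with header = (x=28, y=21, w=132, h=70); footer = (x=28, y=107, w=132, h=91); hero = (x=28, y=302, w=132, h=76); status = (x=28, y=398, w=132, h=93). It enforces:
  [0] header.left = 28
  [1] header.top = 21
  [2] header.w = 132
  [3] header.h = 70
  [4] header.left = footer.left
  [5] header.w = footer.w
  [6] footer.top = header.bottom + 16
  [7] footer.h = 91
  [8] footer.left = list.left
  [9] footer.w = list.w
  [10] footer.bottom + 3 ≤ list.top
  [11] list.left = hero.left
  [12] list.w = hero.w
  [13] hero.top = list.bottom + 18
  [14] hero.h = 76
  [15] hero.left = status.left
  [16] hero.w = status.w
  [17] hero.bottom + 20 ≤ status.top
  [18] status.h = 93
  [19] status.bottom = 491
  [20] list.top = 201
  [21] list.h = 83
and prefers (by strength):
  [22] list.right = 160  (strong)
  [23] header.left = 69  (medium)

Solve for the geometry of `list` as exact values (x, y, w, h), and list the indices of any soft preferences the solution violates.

list = (x=28, y=201, w=132, h=83)
violated soft preferences: 23

1. list.x = 28  [footer.left = list.left]
2. list.w = 132  [footer.w = list.w]
3. list.y = 201  [list.top = 201]
4. list.h = 83  [list.h = 83]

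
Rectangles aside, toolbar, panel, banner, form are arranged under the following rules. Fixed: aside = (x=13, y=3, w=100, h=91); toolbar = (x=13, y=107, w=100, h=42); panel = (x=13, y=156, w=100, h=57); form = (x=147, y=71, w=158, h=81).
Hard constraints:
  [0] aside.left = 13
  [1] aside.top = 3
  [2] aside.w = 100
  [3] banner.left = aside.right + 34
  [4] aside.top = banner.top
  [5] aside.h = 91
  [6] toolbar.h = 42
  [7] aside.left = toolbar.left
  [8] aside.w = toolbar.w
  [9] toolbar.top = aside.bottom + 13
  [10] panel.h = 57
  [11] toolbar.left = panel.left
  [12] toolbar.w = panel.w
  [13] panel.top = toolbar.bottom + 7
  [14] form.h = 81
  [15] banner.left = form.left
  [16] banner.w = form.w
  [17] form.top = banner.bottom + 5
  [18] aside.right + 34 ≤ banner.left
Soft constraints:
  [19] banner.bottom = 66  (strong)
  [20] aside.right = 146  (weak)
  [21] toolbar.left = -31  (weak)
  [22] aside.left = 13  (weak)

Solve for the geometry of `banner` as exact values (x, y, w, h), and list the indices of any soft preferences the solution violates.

1. banner.x = 147  [banner.left = aside.right + 34]
2. banner.y = 3  [aside.top = banner.top]
3. banner.w = 158  [banner.w = form.w]
4. banner.h = 63  [form.top = banner.bottom + 5]

banner = (x=147, y=3, w=158, h=63)
violated soft preferences: 20, 21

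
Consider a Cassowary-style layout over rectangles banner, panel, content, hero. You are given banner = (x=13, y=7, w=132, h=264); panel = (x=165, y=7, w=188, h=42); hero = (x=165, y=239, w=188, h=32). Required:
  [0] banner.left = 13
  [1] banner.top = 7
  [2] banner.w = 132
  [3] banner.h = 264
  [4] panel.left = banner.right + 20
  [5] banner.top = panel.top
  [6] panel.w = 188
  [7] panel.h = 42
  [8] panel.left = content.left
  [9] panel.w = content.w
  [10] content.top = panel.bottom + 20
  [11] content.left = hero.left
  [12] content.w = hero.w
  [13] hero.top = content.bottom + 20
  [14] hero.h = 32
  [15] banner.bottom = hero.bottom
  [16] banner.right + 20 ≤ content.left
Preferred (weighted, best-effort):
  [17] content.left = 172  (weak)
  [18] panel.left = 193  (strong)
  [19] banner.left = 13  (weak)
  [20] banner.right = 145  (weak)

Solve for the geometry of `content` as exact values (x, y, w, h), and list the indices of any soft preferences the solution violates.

1. content.x = 165  [panel.left = content.left]
2. content.w = 188  [panel.w = content.w]
3. content.y = 69  [content.top = panel.bottom + 20]
4. content.h = 150  [hero.top = content.bottom + 20]

content = (x=165, y=69, w=188, h=150)
violated soft preferences: 17, 18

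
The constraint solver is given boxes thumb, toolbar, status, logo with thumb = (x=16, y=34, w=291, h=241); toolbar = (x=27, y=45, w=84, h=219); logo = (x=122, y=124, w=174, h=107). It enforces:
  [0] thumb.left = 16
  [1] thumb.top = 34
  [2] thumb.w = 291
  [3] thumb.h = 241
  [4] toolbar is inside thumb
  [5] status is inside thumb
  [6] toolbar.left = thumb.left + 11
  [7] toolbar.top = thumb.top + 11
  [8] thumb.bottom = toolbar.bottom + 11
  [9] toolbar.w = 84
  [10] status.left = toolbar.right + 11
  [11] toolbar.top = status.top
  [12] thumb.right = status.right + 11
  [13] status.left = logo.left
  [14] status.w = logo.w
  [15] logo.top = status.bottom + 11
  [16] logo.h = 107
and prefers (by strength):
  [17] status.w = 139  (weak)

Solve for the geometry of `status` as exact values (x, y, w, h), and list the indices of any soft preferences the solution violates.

1. status.x = 122  [status.left = toolbar.right + 11]
2. status.y = 45  [toolbar.top = status.top]
3. status.w = 174  [thumb.right = status.right + 11]
4. status.h = 68  [logo.top = status.bottom + 11]

status = (x=122, y=45, w=174, h=68)
violated soft preferences: 17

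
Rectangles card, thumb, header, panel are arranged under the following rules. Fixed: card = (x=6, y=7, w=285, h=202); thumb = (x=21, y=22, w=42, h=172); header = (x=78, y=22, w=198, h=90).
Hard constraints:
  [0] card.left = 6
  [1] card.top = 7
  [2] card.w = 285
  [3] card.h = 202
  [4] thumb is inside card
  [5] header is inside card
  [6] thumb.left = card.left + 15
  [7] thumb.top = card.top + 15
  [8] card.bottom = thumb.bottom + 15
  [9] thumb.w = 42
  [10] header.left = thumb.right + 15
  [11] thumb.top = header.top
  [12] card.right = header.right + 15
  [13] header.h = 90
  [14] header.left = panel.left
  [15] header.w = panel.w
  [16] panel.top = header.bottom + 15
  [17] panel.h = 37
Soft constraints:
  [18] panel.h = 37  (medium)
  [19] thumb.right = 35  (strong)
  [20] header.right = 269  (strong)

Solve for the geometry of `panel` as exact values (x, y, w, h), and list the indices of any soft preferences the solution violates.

panel = (x=78, y=127, w=198, h=37)
violated soft preferences: 19, 20

1. panel.x = 78  [header.left = panel.left]
2. panel.w = 198  [header.w = panel.w]
3. panel.y = 127  [panel.top = header.bottom + 15]
4. panel.h = 37  [panel.h = 37]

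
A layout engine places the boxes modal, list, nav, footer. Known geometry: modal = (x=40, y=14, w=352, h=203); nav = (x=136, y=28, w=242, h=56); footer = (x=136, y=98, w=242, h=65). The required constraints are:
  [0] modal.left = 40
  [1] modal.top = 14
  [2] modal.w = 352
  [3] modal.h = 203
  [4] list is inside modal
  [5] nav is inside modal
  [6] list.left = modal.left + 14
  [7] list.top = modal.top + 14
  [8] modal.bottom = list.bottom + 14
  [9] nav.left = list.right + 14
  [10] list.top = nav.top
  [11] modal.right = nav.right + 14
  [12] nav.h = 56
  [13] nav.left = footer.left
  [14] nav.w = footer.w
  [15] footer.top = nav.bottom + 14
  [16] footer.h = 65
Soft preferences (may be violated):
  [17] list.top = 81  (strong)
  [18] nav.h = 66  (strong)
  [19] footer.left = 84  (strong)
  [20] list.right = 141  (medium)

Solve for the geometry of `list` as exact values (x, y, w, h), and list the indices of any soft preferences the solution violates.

1. list.x = 54  [list.left = modal.left + 14]
2. list.y = 28  [list.top = modal.top + 14]
3. list.h = 175  [modal.bottom = list.bottom + 14]
4. list.w = 68  [nav.left = list.right + 14]

list = (x=54, y=28, w=68, h=175)
violated soft preferences: 17, 18, 19, 20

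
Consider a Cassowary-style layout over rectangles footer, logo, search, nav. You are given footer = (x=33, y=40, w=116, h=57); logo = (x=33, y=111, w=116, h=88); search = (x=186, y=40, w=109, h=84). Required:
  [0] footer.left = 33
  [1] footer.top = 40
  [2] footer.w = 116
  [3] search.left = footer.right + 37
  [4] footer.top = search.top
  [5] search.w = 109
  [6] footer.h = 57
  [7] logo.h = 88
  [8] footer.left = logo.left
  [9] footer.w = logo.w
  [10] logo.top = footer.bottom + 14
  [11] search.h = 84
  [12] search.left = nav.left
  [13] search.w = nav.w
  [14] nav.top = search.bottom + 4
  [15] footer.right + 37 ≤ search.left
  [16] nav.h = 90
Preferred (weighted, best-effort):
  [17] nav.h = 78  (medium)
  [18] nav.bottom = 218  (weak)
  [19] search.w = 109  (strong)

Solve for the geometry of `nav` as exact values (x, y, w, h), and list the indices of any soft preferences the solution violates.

1. nav.x = 186  [search.left = nav.left]
2. nav.w = 109  [search.w = nav.w]
3. nav.y = 128  [nav.top = search.bottom + 4]
4. nav.h = 90  [nav.h = 90]

nav = (x=186, y=128, w=109, h=90)
violated soft preferences: 17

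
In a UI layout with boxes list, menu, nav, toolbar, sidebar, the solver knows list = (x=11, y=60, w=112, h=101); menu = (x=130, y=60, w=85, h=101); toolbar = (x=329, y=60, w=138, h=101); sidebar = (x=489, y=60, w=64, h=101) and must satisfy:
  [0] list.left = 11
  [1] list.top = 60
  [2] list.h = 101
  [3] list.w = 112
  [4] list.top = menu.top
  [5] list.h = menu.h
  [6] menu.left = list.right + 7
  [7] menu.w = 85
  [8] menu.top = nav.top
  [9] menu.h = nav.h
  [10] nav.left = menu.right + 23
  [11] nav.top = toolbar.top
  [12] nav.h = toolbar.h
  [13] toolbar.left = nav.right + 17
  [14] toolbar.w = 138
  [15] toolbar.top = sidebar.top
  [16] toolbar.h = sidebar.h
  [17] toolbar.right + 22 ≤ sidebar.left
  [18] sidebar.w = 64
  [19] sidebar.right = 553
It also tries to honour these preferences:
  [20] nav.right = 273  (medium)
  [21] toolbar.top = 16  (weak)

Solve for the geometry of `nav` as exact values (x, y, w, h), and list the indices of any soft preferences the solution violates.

nav = (x=238, y=60, w=74, h=101)
violated soft preferences: 20, 21

1. nav.y = 60  [menu.top = nav.top]
2. nav.h = 101  [menu.h = nav.h]
3. nav.x = 238  [nav.left = menu.right + 23]
4. nav.w = 74  [toolbar.left = nav.right + 17]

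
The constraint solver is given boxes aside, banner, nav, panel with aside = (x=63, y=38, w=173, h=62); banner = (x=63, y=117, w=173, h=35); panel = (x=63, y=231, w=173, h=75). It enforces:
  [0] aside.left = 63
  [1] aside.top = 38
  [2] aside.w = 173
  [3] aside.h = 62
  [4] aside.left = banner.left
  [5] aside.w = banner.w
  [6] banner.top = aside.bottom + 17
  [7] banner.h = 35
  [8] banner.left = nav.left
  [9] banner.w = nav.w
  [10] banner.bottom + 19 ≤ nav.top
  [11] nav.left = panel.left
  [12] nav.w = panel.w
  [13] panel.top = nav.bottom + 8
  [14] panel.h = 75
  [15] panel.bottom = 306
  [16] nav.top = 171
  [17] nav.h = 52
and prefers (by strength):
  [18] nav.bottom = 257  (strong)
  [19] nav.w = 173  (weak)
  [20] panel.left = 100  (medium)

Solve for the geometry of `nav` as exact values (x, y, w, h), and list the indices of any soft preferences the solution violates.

1. nav.x = 63  [banner.left = nav.left]
2. nav.w = 173  [banner.w = nav.w]
3. nav.y = 171  [nav.top = 171]
4. nav.h = 52  [nav.h = 52]

nav = (x=63, y=171, w=173, h=52)
violated soft preferences: 18, 20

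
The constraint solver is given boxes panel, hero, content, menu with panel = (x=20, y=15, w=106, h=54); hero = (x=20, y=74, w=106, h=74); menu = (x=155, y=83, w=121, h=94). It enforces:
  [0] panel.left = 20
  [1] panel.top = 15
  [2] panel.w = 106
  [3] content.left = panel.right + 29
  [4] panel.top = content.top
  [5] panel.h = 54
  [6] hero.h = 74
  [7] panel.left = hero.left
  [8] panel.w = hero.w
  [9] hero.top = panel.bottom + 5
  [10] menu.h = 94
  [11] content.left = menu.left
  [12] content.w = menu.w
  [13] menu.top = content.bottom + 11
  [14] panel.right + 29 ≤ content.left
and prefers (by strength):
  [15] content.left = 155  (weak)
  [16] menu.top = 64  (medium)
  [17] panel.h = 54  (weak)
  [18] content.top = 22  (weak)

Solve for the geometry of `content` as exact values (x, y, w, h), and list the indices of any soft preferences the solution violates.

content = (x=155, y=15, w=121, h=57)
violated soft preferences: 16, 18

1. content.x = 155  [content.left = panel.right + 29]
2. content.y = 15  [panel.top = content.top]
3. content.w = 121  [content.w = menu.w]
4. content.h = 57  [menu.top = content.bottom + 11]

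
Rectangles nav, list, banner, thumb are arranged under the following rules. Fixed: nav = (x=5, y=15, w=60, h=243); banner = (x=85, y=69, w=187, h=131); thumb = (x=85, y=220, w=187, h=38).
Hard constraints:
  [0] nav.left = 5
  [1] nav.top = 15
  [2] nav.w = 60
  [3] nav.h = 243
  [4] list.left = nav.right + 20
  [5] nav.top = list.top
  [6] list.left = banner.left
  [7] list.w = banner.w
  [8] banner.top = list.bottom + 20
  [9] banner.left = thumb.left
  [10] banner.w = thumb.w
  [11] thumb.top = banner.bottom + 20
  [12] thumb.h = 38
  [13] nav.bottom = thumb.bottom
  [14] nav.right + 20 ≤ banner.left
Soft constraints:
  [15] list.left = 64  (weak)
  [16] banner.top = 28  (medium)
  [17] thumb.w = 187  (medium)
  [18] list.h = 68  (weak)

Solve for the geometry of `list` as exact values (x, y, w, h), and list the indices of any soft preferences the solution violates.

1. list.x = 85  [list.left = nav.right + 20]
2. list.y = 15  [nav.top = list.top]
3. list.w = 187  [list.w = banner.w]
4. list.h = 34  [banner.top = list.bottom + 20]

list = (x=85, y=15, w=187, h=34)
violated soft preferences: 15, 16, 18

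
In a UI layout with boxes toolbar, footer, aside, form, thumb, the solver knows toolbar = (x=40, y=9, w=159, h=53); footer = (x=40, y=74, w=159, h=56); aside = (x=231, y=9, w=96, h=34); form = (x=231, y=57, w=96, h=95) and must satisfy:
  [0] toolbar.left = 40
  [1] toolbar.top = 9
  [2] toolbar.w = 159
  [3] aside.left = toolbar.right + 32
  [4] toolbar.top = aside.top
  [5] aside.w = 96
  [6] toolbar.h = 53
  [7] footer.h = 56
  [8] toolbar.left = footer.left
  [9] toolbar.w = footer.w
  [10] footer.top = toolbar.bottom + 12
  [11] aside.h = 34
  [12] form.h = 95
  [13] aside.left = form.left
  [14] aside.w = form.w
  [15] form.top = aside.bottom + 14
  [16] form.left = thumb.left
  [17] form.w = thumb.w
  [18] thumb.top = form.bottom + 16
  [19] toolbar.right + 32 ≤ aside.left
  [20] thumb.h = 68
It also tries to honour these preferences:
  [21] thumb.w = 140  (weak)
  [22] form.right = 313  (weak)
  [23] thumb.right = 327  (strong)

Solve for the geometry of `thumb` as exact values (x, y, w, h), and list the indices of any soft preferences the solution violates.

1. thumb.x = 231  [form.left = thumb.left]
2. thumb.w = 96  [form.w = thumb.w]
3. thumb.y = 168  [thumb.top = form.bottom + 16]
4. thumb.h = 68  [thumb.h = 68]

thumb = (x=231, y=168, w=96, h=68)
violated soft preferences: 21, 22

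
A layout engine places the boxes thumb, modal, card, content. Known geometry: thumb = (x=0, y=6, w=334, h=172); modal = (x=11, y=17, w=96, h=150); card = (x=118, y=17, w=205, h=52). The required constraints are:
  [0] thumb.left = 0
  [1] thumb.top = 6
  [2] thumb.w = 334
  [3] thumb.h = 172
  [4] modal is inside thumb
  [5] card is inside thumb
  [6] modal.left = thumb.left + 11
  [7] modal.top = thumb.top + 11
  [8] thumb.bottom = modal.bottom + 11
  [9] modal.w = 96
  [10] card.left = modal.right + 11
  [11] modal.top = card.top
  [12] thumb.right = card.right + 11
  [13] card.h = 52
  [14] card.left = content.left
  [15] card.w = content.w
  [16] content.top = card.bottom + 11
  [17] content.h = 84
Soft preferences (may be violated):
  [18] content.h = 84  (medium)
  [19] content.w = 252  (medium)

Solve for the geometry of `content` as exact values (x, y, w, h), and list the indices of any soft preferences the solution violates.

content = (x=118, y=80, w=205, h=84)
violated soft preferences: 19

1. content.x = 118  [card.left = content.left]
2. content.w = 205  [card.w = content.w]
3. content.y = 80  [content.top = card.bottom + 11]
4. content.h = 84  [content.h = 84]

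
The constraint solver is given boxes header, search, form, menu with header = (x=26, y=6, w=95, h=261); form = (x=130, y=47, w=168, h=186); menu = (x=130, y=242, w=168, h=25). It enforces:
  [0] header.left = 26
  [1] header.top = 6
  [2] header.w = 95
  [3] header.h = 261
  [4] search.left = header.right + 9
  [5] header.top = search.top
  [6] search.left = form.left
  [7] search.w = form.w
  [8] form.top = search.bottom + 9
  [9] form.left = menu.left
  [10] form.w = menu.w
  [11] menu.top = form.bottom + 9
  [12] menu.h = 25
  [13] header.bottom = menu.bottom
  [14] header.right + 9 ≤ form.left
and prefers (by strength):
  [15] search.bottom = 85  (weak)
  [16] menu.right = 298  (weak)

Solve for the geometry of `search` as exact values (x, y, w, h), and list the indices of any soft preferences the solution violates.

search = (x=130, y=6, w=168, h=32)
violated soft preferences: 15

1. search.x = 130  [search.left = header.right + 9]
2. search.y = 6  [header.top = search.top]
3. search.w = 168  [search.w = form.w]
4. search.h = 32  [form.top = search.bottom + 9]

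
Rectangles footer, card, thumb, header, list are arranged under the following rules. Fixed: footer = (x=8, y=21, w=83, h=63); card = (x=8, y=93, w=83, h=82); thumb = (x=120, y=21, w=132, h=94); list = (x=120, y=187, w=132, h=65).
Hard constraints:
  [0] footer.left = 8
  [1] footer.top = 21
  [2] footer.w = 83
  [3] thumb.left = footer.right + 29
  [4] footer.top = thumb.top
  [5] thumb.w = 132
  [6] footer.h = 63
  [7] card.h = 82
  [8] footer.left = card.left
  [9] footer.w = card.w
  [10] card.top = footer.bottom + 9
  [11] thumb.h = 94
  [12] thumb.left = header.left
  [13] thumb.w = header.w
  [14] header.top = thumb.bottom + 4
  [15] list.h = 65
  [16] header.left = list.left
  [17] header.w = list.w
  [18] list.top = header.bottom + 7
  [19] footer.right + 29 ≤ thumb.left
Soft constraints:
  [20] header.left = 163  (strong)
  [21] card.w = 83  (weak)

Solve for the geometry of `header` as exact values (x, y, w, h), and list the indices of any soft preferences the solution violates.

header = (x=120, y=119, w=132, h=61)
violated soft preferences: 20

1. header.x = 120  [thumb.left = header.left]
2. header.w = 132  [thumb.w = header.w]
3. header.y = 119  [header.top = thumb.bottom + 4]
4. header.h = 61  [list.top = header.bottom + 7]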